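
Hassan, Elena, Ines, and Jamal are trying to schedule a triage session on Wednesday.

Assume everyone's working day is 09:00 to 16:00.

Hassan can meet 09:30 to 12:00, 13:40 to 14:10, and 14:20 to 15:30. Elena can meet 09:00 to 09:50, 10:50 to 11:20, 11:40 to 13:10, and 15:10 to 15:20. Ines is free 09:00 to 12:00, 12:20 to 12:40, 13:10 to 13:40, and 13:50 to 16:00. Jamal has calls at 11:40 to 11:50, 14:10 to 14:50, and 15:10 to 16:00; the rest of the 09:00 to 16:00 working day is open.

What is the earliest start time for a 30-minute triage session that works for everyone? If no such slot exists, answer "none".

Jamal free within 09:00–16:00: 09:00–11:40, 11:50–14:10, 14:50–15:10.
Hassan ∩ Elena: 09:30–09:50, 10:50–11:20, 11:40–12:00, 15:10–15:20.
Hassan ∩ Elena ∩ Ines: 09:30–09:50, 10:50–11:20, 11:40–12:00, 15:10–15:20.
Hassan ∩ Elena ∩ Ines ∩ Jamal: 09:30–09:50, 10:50–11:20, 11:50–12:00.
Windows ≥ 30 min: 10:50–11:20.
Earliest such window starts at 10:50.

10:50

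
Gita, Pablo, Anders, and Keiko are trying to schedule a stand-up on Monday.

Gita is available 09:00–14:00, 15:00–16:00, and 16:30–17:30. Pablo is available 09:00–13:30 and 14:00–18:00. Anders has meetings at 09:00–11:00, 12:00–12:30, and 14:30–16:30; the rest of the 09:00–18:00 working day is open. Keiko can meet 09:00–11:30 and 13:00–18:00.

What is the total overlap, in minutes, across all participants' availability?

Anders free within 09:00–18:00: 11:00–12:00, 12:30–14:30, 16:30–18:00.
Gita ∩ Pablo: 09:00–13:30, 15:00–16:00, 16:30–17:30.
Gita ∩ Pablo ∩ Anders: 11:00–12:00, 12:30–13:30, 16:30–17:30.
Gita ∩ Pablo ∩ Anders ∩ Keiko: 11:00–11:30, 13:00–13:30, 16:30–17:30.
Total common minutes: 30 + 30 + 60 = 120.

120 minutes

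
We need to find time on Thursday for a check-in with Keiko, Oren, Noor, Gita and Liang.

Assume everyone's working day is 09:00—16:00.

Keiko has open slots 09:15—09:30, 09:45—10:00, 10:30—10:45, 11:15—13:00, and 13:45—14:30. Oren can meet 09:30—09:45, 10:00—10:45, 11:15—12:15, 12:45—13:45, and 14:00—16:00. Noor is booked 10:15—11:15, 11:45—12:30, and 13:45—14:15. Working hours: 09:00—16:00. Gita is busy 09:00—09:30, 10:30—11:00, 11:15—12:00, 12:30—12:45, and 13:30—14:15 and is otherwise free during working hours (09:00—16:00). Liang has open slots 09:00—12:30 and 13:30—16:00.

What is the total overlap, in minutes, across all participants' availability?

Noor free within 09:00–16:00: 09:00–10:15, 11:15–11:45, 12:30–13:45, 14:15–16:00.
Gita free within 09:00–16:00: 09:30–10:30, 11:00–11:15, 12:00–12:30, 12:45–13:30, 14:15–16:00.
Keiko ∩ Oren: 10:30–10:45, 11:15–12:15, 12:45–13:00, 14:00–14:30.
Keiko ∩ Oren ∩ Noor: 11:15–11:45, 12:45–13:00, 14:15–14:30.
Keiko ∩ Oren ∩ Noor ∩ Gita: 12:45–13:00, 14:15–14:30.
Keiko ∩ Oren ∩ Noor ∩ Gita ∩ Liang: 14:15–14:30.
Total common minutes: 15.

15 minutes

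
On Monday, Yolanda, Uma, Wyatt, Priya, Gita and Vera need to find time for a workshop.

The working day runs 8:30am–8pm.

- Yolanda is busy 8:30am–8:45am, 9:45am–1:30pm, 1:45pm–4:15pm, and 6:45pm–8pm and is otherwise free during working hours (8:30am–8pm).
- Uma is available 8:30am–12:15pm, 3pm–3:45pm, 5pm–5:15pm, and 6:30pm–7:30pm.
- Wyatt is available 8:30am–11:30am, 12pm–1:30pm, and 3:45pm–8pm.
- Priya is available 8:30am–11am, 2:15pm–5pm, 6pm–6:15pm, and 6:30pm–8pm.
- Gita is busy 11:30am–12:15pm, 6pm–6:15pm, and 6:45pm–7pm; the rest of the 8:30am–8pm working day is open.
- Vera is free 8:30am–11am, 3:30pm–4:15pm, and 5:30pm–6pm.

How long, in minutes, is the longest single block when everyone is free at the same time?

60 minutes

Yolanda free within 08:30–20:00: 08:45–09:45, 13:30–13:45, 16:15–18:45.
Gita free within 08:30–20:00: 08:30–11:30, 12:15–18:00, 18:15–18:45, 19:00–20:00.
Yolanda ∩ Uma: 08:45–09:45, 17:00–17:15, 18:30–18:45.
Yolanda ∩ Uma ∩ Wyatt: 08:45–09:45, 17:00–17:15, 18:30–18:45.
Yolanda ∩ Uma ∩ Wyatt ∩ Priya: 08:45–09:45, 18:30–18:45.
Yolanda ∩ Uma ∩ Wyatt ∩ Priya ∩ Gita: 08:45–09:45, 18:30–18:45.
Yolanda ∩ Uma ∩ Wyatt ∩ Priya ∩ Gita ∩ Vera: 08:45–09:45.
Single common window of 60 minutes.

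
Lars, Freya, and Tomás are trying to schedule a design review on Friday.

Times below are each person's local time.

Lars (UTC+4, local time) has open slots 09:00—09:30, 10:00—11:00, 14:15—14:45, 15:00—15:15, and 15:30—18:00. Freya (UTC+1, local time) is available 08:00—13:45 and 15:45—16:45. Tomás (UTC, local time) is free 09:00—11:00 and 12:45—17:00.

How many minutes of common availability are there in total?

Lars → UTC: 05:00–05:30, 06:00–07:00, 10:15–10:45, 11:00–11:15, 11:30–14:00.
Freya → UTC: 07:00–12:45, 14:45–15:45.
Tomás → UTC: 09:00–11:00, 12:45–17:00.
Lars ∩ Freya: 10:15–10:45, 11:00–11:15, 11:30–12:45.
Lars ∩ Freya ∩ Tomás: 10:15–10:45.
Total common minutes: 30.

30 minutes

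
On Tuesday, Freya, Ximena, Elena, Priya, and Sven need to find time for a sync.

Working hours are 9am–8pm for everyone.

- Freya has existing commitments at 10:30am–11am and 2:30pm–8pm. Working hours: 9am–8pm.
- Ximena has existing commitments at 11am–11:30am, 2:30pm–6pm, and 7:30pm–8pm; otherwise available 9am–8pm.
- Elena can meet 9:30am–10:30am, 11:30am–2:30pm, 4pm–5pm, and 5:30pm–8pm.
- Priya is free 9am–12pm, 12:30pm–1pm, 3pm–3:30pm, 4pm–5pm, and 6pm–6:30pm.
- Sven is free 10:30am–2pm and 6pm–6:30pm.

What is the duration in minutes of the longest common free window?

Freya free within 09:00–20:00: 09:00–10:30, 11:00–14:30.
Ximena free within 09:00–20:00: 09:00–11:00, 11:30–14:30, 18:00–19:30.
Freya ∩ Ximena: 09:00–10:30, 11:30–14:30.
Freya ∩ Ximena ∩ Elena: 09:30–10:30, 11:30–14:30.
Freya ∩ Ximena ∩ Elena ∩ Priya: 09:30–10:30, 11:30–12:00, 12:30–13:00.
Freya ∩ Ximena ∩ Elena ∩ Priya ∩ Sven: 11:30–12:00, 12:30–13:00.
Common window lengths: 30, 30 min; longest is 30.

30 minutes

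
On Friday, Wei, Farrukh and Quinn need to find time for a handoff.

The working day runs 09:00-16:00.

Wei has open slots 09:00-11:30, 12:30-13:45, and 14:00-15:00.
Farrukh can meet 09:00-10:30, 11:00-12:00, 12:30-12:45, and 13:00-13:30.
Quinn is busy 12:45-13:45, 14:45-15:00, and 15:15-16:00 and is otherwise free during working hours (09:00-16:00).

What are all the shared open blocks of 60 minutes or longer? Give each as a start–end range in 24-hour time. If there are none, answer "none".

Quinn free within 09:00–16:00: 09:00–12:45, 13:45–14:45, 15:00–15:15.
Wei ∩ Farrukh: 09:00–10:30, 11:00–11:30, 12:30–12:45, 13:00–13:30.
Wei ∩ Farrukh ∩ Quinn: 09:00–10:30, 11:00–11:30, 12:30–12:45.
Windows ≥ 60 min: 09:00–10:30.

09:00–10:30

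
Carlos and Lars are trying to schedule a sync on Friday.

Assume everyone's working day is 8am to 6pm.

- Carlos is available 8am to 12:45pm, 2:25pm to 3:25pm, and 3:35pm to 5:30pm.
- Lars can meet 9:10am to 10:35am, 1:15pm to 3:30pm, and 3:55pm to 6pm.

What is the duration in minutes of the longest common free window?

95 minutes

Carlos ∩ Lars: 09:10–10:35, 14:25–15:25, 15:55–17:30.
Common window lengths: 85, 60, 95 min; longest is 95.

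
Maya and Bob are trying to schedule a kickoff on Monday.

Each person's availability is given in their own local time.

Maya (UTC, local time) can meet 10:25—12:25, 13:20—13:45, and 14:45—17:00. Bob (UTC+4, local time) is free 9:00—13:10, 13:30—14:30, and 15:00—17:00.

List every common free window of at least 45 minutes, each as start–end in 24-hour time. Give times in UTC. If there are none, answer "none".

Maya → UTC: 10:25–12:25, 13:20–13:45, 14:45–17:00.
Bob → UTC: 05:00–09:10, 09:30–10:30, 11:00–13:00.
Maya ∩ Bob: 10:25–10:30, 11:00–12:25.
Windows ≥ 45 min: 11:00–12:25.

11:00–12:25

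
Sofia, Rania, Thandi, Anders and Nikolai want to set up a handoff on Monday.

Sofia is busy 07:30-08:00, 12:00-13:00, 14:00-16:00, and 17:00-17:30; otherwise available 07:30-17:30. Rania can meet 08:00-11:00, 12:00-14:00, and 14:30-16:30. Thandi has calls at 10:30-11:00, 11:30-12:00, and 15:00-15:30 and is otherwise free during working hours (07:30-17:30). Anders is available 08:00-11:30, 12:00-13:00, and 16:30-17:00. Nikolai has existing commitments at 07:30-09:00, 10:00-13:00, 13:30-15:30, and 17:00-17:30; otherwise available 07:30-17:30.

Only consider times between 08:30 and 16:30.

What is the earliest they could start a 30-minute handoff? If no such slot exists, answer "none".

Sofia free within 07:30–17:30: 08:00–12:00, 13:00–14:00, 16:00–17:00.
Thandi free within 07:30–17:30: 07:30–10:30, 11:00–11:30, 12:00–15:00, 15:30–17:30.
Nikolai free within 07:30–17:30: 09:00–10:00, 13:00–13:30, 15:30–17:00.
Sofia ∩ Rania: 08:00–11:00, 13:00–14:00, 16:00–16:30.
Sofia ∩ Rania ∩ Thandi: 08:00–10:30, 13:00–14:00, 16:00–16:30.
Sofia ∩ Rania ∩ Thandi ∩ Anders: 08:00–10:30.
Sofia ∩ Rania ∩ Thandi ∩ Anders ∩ Nikolai: 09:00–10:00.
Restricted to 08:30–16:30: 09:00–10:00.
Windows ≥ 30 min: 09:00–10:00.
Earliest such window starts at 09:00.

09:00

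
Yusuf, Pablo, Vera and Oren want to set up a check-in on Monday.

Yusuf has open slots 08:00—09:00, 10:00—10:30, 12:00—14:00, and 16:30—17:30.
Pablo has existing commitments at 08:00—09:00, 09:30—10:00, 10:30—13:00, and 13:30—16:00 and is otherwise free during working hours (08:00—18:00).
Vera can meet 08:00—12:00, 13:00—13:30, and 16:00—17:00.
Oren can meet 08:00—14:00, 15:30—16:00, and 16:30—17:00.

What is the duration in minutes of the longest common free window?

30 minutes

Pablo free within 08:00–18:00: 09:00–09:30, 10:00–10:30, 13:00–13:30, 16:00–18:00.
Yusuf ∩ Pablo: 10:00–10:30, 13:00–13:30, 16:30–17:30.
Yusuf ∩ Pablo ∩ Vera: 10:00–10:30, 13:00–13:30, 16:30–17:00.
Yusuf ∩ Pablo ∩ Vera ∩ Oren: 10:00–10:30, 13:00–13:30, 16:30–17:00.
Common window lengths: 30, 30, 30 min; longest is 30.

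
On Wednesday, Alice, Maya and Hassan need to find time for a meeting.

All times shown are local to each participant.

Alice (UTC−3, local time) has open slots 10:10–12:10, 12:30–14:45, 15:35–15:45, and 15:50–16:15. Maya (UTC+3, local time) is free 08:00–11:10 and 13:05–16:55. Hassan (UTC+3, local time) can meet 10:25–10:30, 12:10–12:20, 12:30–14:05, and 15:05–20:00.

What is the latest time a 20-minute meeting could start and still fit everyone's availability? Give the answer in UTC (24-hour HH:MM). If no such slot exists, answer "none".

Alice → UTC: 13:10–15:10, 15:30–17:45, 18:35–18:45, 18:50–19:15.
Maya → UTC: 05:00–08:10, 10:05–13:55.
Hassan → UTC: 07:25–07:30, 09:10–09:20, 09:30–11:05, 12:05–17:00.
Alice ∩ Maya: 13:10–13:55.
Alice ∩ Maya ∩ Hassan: 13:10–13:55.
Windows ≥ 20 min: 13:10–13:55.
Latest start in the last window 13:10–13:55 is 13:55 − 20 min = 13:35.

13:35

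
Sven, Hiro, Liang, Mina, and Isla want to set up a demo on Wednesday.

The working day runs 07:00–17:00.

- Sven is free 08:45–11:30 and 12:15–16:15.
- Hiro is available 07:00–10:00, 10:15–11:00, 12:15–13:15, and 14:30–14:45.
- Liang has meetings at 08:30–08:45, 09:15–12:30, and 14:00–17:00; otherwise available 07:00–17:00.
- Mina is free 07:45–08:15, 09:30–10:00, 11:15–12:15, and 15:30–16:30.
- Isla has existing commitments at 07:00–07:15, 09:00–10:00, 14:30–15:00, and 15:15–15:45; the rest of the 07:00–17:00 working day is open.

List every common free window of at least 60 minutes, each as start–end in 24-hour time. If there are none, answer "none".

Liang free within 07:00–17:00: 07:00–08:30, 08:45–09:15, 12:30–14:00.
Isla free within 07:00–17:00: 07:15–09:00, 10:00–14:30, 15:00–15:15, 15:45–17:00.
Sven ∩ Hiro: 08:45–10:00, 10:15–11:00, 12:15–13:15, 14:30–14:45.
Sven ∩ Hiro ∩ Liang: 08:45–09:15, 12:30–13:15.
Sven ∩ Hiro ∩ Liang ∩ Mina: (none).
Sven ∩ Hiro ∩ Liang ∩ Mina ∩ Isla: (none).
Windows ≥ 60 min: (none).

none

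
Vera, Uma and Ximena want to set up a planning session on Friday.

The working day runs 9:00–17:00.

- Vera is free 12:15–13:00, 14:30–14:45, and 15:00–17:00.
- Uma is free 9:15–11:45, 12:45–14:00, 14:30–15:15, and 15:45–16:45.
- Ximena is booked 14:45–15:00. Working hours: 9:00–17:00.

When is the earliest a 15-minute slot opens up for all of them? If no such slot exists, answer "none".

Ximena free within 09:00–17:00: 09:00–14:45, 15:00–17:00.
Vera ∩ Uma: 12:45–13:00, 14:30–14:45, 15:00–15:15, 15:45–16:45.
Vera ∩ Uma ∩ Ximena: 12:45–13:00, 14:30–14:45, 15:00–15:15, 15:45–16:45.
Windows ≥ 15 min: 12:45–13:00, 14:30–14:45, 15:00–15:15, 15:45–16:45.
Earliest such window starts at 12:45.

12:45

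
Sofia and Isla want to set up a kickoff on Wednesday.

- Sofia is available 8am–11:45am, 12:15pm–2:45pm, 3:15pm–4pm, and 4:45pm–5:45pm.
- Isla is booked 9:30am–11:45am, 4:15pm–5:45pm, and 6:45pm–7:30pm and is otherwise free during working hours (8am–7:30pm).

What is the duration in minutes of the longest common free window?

Isla free within 08:00–19:30: 08:00–09:30, 11:45–16:15, 17:45–18:45.
Sofia ∩ Isla: 08:00–09:30, 12:15–14:45, 15:15–16:00.
Common window lengths: 90, 150, 45 min; longest is 150.

150 minutes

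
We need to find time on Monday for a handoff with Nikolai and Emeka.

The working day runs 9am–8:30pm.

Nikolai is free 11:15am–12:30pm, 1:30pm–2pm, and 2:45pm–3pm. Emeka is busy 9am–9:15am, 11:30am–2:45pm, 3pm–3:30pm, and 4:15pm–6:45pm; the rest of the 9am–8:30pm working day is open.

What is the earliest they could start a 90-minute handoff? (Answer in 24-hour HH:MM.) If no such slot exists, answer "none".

Emeka free within 09:00–20:30: 09:15–11:30, 14:45–15:00, 15:30–16:15, 18:45–20:30.
Nikolai ∩ Emeka: 11:15–11:30, 14:45–15:00.
Windows ≥ 90 min: (none).

none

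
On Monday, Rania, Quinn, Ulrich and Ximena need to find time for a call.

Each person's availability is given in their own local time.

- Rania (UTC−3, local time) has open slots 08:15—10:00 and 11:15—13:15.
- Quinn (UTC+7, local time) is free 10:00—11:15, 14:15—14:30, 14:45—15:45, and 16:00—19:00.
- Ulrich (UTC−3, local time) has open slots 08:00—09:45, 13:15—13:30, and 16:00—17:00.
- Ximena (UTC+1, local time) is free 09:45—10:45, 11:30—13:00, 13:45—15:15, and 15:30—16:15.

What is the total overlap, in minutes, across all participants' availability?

45 minutes

Rania → UTC: 11:15–13:00, 14:15–16:15.
Quinn → UTC: 03:00–04:15, 07:15–07:30, 07:45–08:45, 09:00–12:00.
Ulrich → UTC: 11:00–12:45, 16:15–16:30, 19:00–20:00.
Ximena → UTC: 08:45–09:45, 10:30–12:00, 12:45–14:15, 14:30–15:15.
Rania ∩ Quinn: 11:15–12:00.
Rania ∩ Quinn ∩ Ulrich: 11:15–12:00.
Rania ∩ Quinn ∩ Ulrich ∩ Ximena: 11:15–12:00.
Total common minutes: 45.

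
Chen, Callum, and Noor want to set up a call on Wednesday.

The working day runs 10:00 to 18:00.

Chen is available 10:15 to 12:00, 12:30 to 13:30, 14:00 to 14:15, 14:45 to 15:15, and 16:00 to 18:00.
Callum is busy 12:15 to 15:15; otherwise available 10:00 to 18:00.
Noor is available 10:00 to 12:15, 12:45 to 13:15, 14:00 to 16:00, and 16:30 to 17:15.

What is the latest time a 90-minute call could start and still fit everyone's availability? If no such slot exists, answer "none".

Callum free within 10:00–18:00: 10:00–12:15, 15:15–18:00.
Chen ∩ Callum: 10:15–12:00, 16:00–18:00.
Chen ∩ Callum ∩ Noor: 10:15–12:00, 16:30–17:15.
Windows ≥ 90 min: 10:15–12:00.
Latest start in the last window 10:15–12:00 is 12:00 − 90 min = 10:30.

10:30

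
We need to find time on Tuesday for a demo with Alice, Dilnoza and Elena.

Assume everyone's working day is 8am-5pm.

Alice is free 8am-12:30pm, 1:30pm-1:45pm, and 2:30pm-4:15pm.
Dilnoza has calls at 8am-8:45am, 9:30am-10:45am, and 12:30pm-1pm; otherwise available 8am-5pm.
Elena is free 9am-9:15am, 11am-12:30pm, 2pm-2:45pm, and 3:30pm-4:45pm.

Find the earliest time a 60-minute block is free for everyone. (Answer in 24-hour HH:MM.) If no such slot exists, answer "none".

11:00

Dilnoza free within 08:00–17:00: 08:45–09:30, 10:45–12:30, 13:00–17:00.
Alice ∩ Dilnoza: 08:45–09:30, 10:45–12:30, 13:30–13:45, 14:30–16:15.
Alice ∩ Dilnoza ∩ Elena: 09:00–09:15, 11:00–12:30, 14:30–14:45, 15:30–16:15.
Windows ≥ 60 min: 11:00–12:30.
Earliest such window starts at 11:00.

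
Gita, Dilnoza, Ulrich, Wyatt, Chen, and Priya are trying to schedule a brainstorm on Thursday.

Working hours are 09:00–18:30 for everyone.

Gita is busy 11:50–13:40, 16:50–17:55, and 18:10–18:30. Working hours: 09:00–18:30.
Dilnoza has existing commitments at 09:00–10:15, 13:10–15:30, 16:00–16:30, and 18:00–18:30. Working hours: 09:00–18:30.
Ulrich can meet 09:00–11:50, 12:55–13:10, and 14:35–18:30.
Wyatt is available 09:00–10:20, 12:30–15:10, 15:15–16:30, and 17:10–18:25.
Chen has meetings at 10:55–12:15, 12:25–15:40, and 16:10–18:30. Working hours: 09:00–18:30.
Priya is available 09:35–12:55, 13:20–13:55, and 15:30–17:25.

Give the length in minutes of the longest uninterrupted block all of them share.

Gita free within 09:00–18:30: 09:00–11:50, 13:40–16:50, 17:55–18:10.
Dilnoza free within 09:00–18:30: 10:15–13:10, 15:30–16:00, 16:30–18:00.
Chen free within 09:00–18:30: 09:00–10:55, 12:15–12:25, 15:40–16:10.
Gita ∩ Dilnoza: 10:15–11:50, 15:30–16:00, 16:30–16:50, 17:55–18:00.
Gita ∩ Dilnoza ∩ Ulrich: 10:15–11:50, 15:30–16:00, 16:30–16:50, 17:55–18:00.
Gita ∩ Dilnoza ∩ Ulrich ∩ Wyatt: 10:15–10:20, 15:30–16:00, 17:55–18:00.
Gita ∩ Dilnoza ∩ Ulrich ∩ Wyatt ∩ Chen: 10:15–10:20, 15:40–16:00.
Gita ∩ Dilnoza ∩ Ulrich ∩ Wyatt ∩ Chen ∩ Priya: 10:15–10:20, 15:40–16:00.
Common window lengths: 5, 20 min; longest is 20.

20 minutes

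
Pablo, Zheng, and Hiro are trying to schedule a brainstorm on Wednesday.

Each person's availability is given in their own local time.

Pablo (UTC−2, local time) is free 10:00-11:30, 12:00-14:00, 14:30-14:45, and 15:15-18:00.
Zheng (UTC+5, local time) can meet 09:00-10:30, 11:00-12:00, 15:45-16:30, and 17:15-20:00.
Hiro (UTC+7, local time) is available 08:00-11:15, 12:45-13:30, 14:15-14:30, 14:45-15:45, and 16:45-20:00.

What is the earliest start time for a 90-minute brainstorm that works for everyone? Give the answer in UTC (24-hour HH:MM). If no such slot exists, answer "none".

none

Pablo → UTC: 12:00–13:30, 14:00–16:00, 16:30–16:45, 17:15–20:00.
Zheng → UTC: 04:00–05:30, 06:00–07:00, 10:45–11:30, 12:15–15:00.
Hiro → UTC: 01:00–04:15, 05:45–06:30, 07:15–07:30, 07:45–08:45, 09:45–13:00.
Pablo ∩ Zheng: 12:15–13:30, 14:00–15:00.
Pablo ∩ Zheng ∩ Hiro: 12:15–13:00.
Windows ≥ 90 min: (none).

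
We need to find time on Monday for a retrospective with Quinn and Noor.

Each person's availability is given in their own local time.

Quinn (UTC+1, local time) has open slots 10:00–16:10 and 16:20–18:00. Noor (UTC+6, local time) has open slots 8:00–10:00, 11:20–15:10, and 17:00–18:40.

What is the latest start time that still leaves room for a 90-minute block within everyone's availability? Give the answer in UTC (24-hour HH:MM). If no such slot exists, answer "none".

11:10

Quinn → UTC: 09:00–15:10, 15:20–17:00.
Noor → UTC: 02:00–04:00, 05:20–09:10, 11:00–12:40.
Quinn ∩ Noor: 09:00–09:10, 11:00–12:40.
Windows ≥ 90 min: 11:00–12:40.
Latest start in the last window 11:00–12:40 is 12:40 − 90 min = 11:10.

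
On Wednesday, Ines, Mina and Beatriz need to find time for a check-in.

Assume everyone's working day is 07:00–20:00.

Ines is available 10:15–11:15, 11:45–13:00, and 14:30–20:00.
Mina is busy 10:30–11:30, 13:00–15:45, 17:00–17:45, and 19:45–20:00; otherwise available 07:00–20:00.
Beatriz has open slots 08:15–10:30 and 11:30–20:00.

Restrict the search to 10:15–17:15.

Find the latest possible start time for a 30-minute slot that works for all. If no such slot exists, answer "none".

Mina free within 07:00–20:00: 07:00–10:30, 11:30–13:00, 15:45–17:00, 17:45–19:45.
Ines ∩ Mina: 10:15–10:30, 11:45–13:00, 15:45–17:00, 17:45–19:45.
Ines ∩ Mina ∩ Beatriz: 10:15–10:30, 11:45–13:00, 15:45–17:00, 17:45–19:45.
Restricted to 10:15–17:15: 10:15–10:30, 11:45–13:00, 15:45–17:00.
Windows ≥ 30 min: 11:45–13:00, 15:45–17:00.
Latest start in the last window 15:45–17:00 is 17:00 − 30 min = 16:30.

16:30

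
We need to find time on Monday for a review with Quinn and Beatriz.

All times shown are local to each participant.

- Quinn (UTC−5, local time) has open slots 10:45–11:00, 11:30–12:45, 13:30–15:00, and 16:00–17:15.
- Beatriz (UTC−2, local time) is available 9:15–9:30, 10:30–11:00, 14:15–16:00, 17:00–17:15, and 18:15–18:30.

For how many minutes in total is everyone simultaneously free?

Quinn → UTC: 15:45–16:00, 16:30–17:45, 18:30–20:00, 21:00–22:15.
Beatriz → UTC: 11:15–11:30, 12:30–13:00, 16:15–18:00, 19:00–19:15, 20:15–20:30.
Quinn ∩ Beatriz: 16:30–17:45, 19:00–19:15.
Total common minutes: 75 + 15 = 90.

90 minutes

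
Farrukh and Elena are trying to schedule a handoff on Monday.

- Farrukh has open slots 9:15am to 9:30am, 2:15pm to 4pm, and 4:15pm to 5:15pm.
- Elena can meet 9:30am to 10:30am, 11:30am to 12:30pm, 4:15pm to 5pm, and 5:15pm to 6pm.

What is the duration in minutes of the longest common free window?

Farrukh ∩ Elena: 16:15–17:00.
Single common window of 45 minutes.

45 minutes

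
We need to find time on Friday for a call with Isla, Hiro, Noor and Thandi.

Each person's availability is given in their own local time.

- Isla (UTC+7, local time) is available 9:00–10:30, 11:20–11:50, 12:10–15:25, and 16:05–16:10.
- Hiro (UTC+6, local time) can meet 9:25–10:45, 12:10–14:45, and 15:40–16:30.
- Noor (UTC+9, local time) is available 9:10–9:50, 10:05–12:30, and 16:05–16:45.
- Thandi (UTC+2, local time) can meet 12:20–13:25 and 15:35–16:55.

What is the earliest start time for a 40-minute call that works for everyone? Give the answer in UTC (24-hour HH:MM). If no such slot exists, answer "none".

Isla → UTC: 02:00–03:30, 04:20–04:50, 05:10–08:25, 09:05–09:10.
Hiro → UTC: 03:25–04:45, 06:10–08:45, 09:40–10:30.
Noor → UTC: 00:10–00:50, 01:05–03:30, 07:05–07:45.
Thandi → UTC: 10:20–11:25, 13:35–14:55.
Isla ∩ Hiro: 03:25–03:30, 04:20–04:45, 06:10–08:25.
Isla ∩ Hiro ∩ Noor: 03:25–03:30, 07:05–07:45.
Isla ∩ Hiro ∩ Noor ∩ Thandi: (none).
Windows ≥ 40 min: (none).

none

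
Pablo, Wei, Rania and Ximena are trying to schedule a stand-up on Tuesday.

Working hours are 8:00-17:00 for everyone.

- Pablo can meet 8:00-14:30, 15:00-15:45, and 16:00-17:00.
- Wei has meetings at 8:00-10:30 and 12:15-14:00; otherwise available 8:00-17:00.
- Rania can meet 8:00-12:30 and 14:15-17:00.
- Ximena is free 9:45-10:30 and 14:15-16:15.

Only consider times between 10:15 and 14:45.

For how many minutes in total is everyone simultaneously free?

15 minutes

Wei free within 08:00–17:00: 10:30–12:15, 14:00–17:00.
Pablo ∩ Wei: 10:30–12:15, 14:00–14:30, 15:00–15:45, 16:00–17:00.
Pablo ∩ Wei ∩ Rania: 10:30–12:15, 14:15–14:30, 15:00–15:45, 16:00–17:00.
Pablo ∩ Wei ∩ Rania ∩ Ximena: 14:15–14:30, 15:00–15:45, 16:00–16:15.
Restricted to 10:15–14:45: 14:15–14:30.
Total common minutes: 15.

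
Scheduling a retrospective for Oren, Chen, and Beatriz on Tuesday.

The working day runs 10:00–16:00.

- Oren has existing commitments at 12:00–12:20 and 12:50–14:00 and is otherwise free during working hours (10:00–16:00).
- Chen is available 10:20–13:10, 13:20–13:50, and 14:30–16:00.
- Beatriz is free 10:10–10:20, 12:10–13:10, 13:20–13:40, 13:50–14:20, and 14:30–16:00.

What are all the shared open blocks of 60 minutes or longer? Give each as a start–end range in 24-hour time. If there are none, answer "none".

Oren free within 10:00–16:00: 10:00–12:00, 12:20–12:50, 14:00–16:00.
Oren ∩ Chen: 10:20–12:00, 12:20–12:50, 14:30–16:00.
Oren ∩ Chen ∩ Beatriz: 12:20–12:50, 14:30–16:00.
Windows ≥ 60 min: 14:30–16:00.

14:30–16:00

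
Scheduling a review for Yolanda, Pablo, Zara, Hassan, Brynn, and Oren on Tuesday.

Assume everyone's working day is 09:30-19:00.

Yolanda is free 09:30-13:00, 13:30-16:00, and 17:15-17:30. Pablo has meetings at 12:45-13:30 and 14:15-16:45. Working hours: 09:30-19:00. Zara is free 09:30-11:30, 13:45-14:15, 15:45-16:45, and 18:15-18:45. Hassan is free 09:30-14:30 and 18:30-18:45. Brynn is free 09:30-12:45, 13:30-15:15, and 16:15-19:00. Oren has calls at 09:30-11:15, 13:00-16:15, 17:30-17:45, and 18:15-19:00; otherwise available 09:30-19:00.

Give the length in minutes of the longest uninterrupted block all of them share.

Pablo free within 09:30–19:00: 09:30–12:45, 13:30–14:15, 16:45–19:00.
Oren free within 09:30–19:00: 11:15–13:00, 16:15–17:30, 17:45–18:15.
Yolanda ∩ Pablo: 09:30–12:45, 13:30–14:15, 17:15–17:30.
Yolanda ∩ Pablo ∩ Zara: 09:30–11:30, 13:45–14:15.
Yolanda ∩ Pablo ∩ Zara ∩ Hassan: 09:30–11:30, 13:45–14:15.
Yolanda ∩ Pablo ∩ Zara ∩ Hassan ∩ Brynn: 09:30–11:30, 13:45–14:15.
Yolanda ∩ Pablo ∩ Zara ∩ Hassan ∩ Brynn ∩ Oren: 11:15–11:30.
Single common window of 15 minutes.

15 minutes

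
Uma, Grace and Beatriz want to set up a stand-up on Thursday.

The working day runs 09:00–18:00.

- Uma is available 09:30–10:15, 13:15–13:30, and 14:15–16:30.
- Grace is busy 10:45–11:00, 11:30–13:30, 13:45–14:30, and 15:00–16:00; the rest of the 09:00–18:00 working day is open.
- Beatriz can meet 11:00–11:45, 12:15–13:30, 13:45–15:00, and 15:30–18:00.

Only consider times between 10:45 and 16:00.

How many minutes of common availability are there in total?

Grace free within 09:00–18:00: 09:00–10:45, 11:00–11:30, 13:30–13:45, 14:30–15:00, 16:00–18:00.
Uma ∩ Grace: 09:30–10:15, 14:30–15:00, 16:00–16:30.
Uma ∩ Grace ∩ Beatriz: 14:30–15:00, 16:00–16:30.
Restricted to 10:45–16:00: 14:30–15:00.
Total common minutes: 30.

30 minutes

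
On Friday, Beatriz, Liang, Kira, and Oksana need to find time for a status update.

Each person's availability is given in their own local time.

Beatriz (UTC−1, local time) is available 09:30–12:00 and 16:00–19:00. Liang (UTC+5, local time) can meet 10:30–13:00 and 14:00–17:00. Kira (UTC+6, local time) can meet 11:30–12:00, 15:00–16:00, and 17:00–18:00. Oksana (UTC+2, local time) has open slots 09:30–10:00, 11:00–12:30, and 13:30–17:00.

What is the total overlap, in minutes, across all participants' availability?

30 minutes

Beatriz → UTC: 10:30–13:00, 17:00–20:00.
Liang → UTC: 05:30–08:00, 09:00–12:00.
Kira → UTC: 05:30–06:00, 09:00–10:00, 11:00–12:00.
Oksana → UTC: 07:30–08:00, 09:00–10:30, 11:30–15:00.
Beatriz ∩ Liang: 10:30–12:00.
Beatriz ∩ Liang ∩ Kira: 11:00–12:00.
Beatriz ∩ Liang ∩ Kira ∩ Oksana: 11:30–12:00.
Total common minutes: 30.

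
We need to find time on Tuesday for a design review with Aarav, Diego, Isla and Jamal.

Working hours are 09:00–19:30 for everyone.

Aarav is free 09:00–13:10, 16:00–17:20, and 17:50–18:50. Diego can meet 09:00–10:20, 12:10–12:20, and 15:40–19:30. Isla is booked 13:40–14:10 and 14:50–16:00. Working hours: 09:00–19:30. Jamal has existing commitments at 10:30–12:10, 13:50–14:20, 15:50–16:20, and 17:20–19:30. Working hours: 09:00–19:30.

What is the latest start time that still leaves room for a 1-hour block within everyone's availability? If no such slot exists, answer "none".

16:20

Isla free within 09:00–19:30: 09:00–13:40, 14:10–14:50, 16:00–19:30.
Jamal free within 09:00–19:30: 09:00–10:30, 12:10–13:50, 14:20–15:50, 16:20–17:20.
Aarav ∩ Diego: 09:00–10:20, 12:10–12:20, 16:00–17:20, 17:50–18:50.
Aarav ∩ Diego ∩ Isla: 09:00–10:20, 12:10–12:20, 16:00–17:20, 17:50–18:50.
Aarav ∩ Diego ∩ Isla ∩ Jamal: 09:00–10:20, 12:10–12:20, 16:20–17:20.
Windows ≥ 60 min: 09:00–10:20, 16:20–17:20.
Latest start in the last window 16:20–17:20 is 17:20 − 60 min = 16:20.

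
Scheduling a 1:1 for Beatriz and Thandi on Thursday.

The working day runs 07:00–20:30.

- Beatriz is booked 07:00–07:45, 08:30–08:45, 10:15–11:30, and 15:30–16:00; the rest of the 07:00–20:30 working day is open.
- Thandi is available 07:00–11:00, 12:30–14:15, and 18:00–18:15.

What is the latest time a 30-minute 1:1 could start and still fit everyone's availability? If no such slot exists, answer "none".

13:45

Beatriz free within 07:00–20:30: 07:45–08:30, 08:45–10:15, 11:30–15:30, 16:00–20:30.
Beatriz ∩ Thandi: 07:45–08:30, 08:45–10:15, 12:30–14:15, 18:00–18:15.
Windows ≥ 30 min: 07:45–08:30, 08:45–10:15, 12:30–14:15.
Latest start in the last window 12:30–14:15 is 14:15 − 30 min = 13:45.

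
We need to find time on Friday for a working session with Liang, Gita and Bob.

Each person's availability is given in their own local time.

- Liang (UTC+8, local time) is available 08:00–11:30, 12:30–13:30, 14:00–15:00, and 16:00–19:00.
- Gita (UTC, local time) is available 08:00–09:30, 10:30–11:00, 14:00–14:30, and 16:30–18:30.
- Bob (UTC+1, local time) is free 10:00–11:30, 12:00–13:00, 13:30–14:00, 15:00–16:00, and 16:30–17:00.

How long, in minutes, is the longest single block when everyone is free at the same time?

Liang → UTC: 00:00–03:30, 04:30–05:30, 06:00–07:00, 08:00–11:00.
Gita → UTC: 08:00–09:30, 10:30–11:00, 14:00–14:30, 16:30–18:30.
Bob → UTC: 09:00–10:30, 11:00–12:00, 12:30–13:00, 14:00–15:00, 15:30–16:00.
Liang ∩ Gita: 08:00–09:30, 10:30–11:00.
Liang ∩ Gita ∩ Bob: 09:00–09:30.
Single common window of 30 minutes.

30 minutes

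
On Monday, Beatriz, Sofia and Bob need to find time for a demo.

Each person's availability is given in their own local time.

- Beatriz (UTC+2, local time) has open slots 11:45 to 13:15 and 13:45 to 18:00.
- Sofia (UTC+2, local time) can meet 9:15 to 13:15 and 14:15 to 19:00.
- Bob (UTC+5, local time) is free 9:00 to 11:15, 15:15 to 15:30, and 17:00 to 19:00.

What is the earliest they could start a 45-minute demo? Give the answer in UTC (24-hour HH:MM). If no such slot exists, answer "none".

Beatriz → UTC: 09:45–11:15, 11:45–16:00.
Sofia → UTC: 07:15–11:15, 12:15–17:00.
Bob → UTC: 04:00–06:15, 10:15–10:30, 12:00–14:00.
Beatriz ∩ Sofia: 09:45–11:15, 12:15–16:00.
Beatriz ∩ Sofia ∩ Bob: 10:15–10:30, 12:15–14:00.
Windows ≥ 45 min: 12:15–14:00.
Earliest such window starts at 12:15.

12:15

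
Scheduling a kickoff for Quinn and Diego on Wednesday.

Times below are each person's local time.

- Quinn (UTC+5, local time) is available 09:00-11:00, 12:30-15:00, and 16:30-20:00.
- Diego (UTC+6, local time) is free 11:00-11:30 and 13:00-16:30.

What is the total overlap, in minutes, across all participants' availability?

Quinn → UTC: 04:00–06:00, 07:30–10:00, 11:30–15:00.
Diego → UTC: 05:00–05:30, 07:00–10:30.
Quinn ∩ Diego: 05:00–05:30, 07:30–10:00.
Total common minutes: 30 + 150 = 180.

180 minutes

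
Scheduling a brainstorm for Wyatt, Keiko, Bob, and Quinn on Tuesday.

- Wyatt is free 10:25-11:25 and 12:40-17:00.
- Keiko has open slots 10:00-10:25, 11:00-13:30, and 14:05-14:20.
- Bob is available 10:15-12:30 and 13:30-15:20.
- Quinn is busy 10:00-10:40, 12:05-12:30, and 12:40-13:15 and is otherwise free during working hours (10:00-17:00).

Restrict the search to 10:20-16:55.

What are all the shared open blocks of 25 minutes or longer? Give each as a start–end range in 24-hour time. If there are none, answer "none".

Quinn free within 10:00–17:00: 10:40–12:05, 12:30–12:40, 13:15–17:00.
Wyatt ∩ Keiko: 11:00–11:25, 12:40–13:30, 14:05–14:20.
Wyatt ∩ Keiko ∩ Bob: 11:00–11:25, 14:05–14:20.
Wyatt ∩ Keiko ∩ Bob ∩ Quinn: 11:00–11:25, 14:05–14:20.
Restricted to 10:20–16:55: 11:00–11:25, 14:05–14:20.
Windows ≥ 25 min: 11:00–11:25.

11:00–11:25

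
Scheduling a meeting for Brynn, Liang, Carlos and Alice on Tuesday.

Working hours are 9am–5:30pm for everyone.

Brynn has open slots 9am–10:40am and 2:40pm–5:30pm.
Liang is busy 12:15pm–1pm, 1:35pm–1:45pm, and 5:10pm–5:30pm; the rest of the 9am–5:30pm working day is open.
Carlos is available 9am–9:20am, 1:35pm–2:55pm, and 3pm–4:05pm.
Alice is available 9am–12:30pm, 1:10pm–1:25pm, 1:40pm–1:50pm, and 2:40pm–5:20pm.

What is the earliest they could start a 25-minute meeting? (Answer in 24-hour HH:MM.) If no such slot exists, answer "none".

15:00

Liang free within 09:00–17:30: 09:00–12:15, 13:00–13:35, 13:45–17:10.
Brynn ∩ Liang: 09:00–10:40, 14:40–17:10.
Brynn ∩ Liang ∩ Carlos: 09:00–09:20, 14:40–14:55, 15:00–16:05.
Brynn ∩ Liang ∩ Carlos ∩ Alice: 09:00–09:20, 14:40–14:55, 15:00–16:05.
Windows ≥ 25 min: 15:00–16:05.
Earliest such window starts at 15:00.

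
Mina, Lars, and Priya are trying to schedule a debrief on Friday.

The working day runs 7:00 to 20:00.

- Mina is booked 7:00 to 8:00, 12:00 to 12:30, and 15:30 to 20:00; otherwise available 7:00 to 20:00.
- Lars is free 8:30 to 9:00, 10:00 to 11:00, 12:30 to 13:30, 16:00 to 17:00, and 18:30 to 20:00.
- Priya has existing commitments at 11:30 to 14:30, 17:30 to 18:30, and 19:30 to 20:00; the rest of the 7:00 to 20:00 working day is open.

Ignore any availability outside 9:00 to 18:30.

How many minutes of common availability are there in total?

Mina free within 07:00–20:00: 08:00–12:00, 12:30–15:30.
Priya free within 07:00–20:00: 07:00–11:30, 14:30–17:30, 18:30–19:30.
Mina ∩ Lars: 08:30–09:00, 10:00–11:00, 12:30–13:30.
Mina ∩ Lars ∩ Priya: 08:30–09:00, 10:00–11:00.
Restricted to 09:00–18:30: 10:00–11:00.
Total common minutes: 60.

60 minutes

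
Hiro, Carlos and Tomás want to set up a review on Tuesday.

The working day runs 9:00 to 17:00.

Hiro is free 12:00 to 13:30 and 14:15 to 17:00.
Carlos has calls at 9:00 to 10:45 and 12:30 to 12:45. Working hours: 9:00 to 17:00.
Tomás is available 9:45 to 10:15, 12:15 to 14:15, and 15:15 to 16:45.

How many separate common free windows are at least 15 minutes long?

Carlos free within 09:00–17:00: 10:45–12:30, 12:45–17:00.
Hiro ∩ Carlos: 12:00–12:30, 12:45–13:30, 14:15–17:00.
Hiro ∩ Carlos ∩ Tomás: 12:15–12:30, 12:45–13:30, 15:15–16:45.
Windows ≥ 15 min: 12:15–12:30, 12:45–13:30, 15:15–16:45.
That's 3 windows.

3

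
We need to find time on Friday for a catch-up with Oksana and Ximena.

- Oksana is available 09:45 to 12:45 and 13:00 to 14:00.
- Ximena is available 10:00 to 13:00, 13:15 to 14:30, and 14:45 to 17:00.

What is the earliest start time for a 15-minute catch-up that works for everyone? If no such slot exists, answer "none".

10:00

Oksana ∩ Ximena: 10:00–12:45, 13:15–14:00.
Windows ≥ 15 min: 10:00–12:45, 13:15–14:00.
Earliest such window starts at 10:00.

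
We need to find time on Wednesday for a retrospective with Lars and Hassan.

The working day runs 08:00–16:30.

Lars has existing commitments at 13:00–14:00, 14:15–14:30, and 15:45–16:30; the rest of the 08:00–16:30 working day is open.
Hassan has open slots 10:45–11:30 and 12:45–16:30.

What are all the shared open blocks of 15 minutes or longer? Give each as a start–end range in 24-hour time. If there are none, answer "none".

10:45–11:30, 12:45–13:00, 14:00–14:15, 14:30–15:45

Lars free within 08:00–16:30: 08:00–13:00, 14:00–14:15, 14:30–15:45.
Lars ∩ Hassan: 10:45–11:30, 12:45–13:00, 14:00–14:15, 14:30–15:45.
Windows ≥ 15 min: 10:45–11:30, 12:45–13:00, 14:00–14:15, 14:30–15:45.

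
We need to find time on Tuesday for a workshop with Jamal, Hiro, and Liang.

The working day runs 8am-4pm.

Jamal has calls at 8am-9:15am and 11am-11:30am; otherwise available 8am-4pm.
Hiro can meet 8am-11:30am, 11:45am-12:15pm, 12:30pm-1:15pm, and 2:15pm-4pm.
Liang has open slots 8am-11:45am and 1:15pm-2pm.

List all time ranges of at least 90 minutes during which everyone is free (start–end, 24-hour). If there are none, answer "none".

09:15–11:00

Jamal free within 08:00–16:00: 09:15–11:00, 11:30–16:00.
Jamal ∩ Hiro: 09:15–11:00, 11:45–12:15, 12:30–13:15, 14:15–16:00.
Jamal ∩ Hiro ∩ Liang: 09:15–11:00.
Windows ≥ 90 min: 09:15–11:00.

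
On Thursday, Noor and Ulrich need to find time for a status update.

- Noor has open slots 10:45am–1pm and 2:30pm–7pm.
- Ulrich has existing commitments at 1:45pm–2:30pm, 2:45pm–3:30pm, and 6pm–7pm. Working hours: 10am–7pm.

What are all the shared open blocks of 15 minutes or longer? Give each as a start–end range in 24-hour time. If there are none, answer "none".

Ulrich free within 10:00–19:00: 10:00–13:45, 14:30–14:45, 15:30–18:00.
Noor ∩ Ulrich: 10:45–13:00, 14:30–14:45, 15:30–18:00.
Windows ≥ 15 min: 10:45–13:00, 14:30–14:45, 15:30–18:00.

10:45–13:00, 14:30–14:45, 15:30–18:00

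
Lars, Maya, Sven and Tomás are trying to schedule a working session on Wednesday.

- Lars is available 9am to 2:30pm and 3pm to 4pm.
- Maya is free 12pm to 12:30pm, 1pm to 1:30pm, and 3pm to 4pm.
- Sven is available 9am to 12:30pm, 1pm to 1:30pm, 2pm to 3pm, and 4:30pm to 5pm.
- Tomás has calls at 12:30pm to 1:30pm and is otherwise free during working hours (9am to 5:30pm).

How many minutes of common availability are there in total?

Tomás free within 09:00–17:30: 09:00–12:30, 13:30–17:30.
Lars ∩ Maya: 12:00–12:30, 13:00–13:30, 15:00–16:00.
Lars ∩ Maya ∩ Sven: 12:00–12:30, 13:00–13:30.
Lars ∩ Maya ∩ Sven ∩ Tomás: 12:00–12:30.
Total common minutes: 30.

30 minutes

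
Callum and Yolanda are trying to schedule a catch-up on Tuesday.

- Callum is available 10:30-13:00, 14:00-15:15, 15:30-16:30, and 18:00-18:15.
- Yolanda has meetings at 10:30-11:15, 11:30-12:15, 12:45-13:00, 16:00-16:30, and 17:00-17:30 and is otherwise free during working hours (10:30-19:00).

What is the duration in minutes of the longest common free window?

75 minutes

Yolanda free within 10:30–19:00: 11:15–11:30, 12:15–12:45, 13:00–16:00, 16:30–17:00, 17:30–19:00.
Callum ∩ Yolanda: 11:15–11:30, 12:15–12:45, 14:00–15:15, 15:30–16:00, 18:00–18:15.
Common window lengths: 15, 30, 75, 30, 15 min; longest is 75.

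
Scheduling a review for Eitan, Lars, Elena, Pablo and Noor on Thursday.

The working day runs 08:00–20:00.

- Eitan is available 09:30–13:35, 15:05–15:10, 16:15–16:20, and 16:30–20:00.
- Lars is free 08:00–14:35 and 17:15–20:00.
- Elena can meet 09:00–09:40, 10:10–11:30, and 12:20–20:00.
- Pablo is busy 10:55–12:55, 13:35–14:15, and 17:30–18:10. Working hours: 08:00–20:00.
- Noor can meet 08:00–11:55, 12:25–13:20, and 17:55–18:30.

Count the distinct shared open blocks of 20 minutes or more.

Pablo free within 08:00–20:00: 08:00–10:55, 12:55–13:35, 14:15–17:30, 18:10–20:00.
Eitan ∩ Lars: 09:30–13:35, 17:15–20:00.
Eitan ∩ Lars ∩ Elena: 09:30–09:40, 10:10–11:30, 12:20–13:35, 17:15–20:00.
Eitan ∩ Lars ∩ Elena ∩ Pablo: 09:30–09:40, 10:10–10:55, 12:55–13:35, 17:15–17:30, 18:10–20:00.
Eitan ∩ Lars ∩ Elena ∩ Pablo ∩ Noor: 09:30–09:40, 10:10–10:55, 12:55–13:20, 18:10–18:30.
Windows ≥ 20 min: 10:10–10:55, 12:55–13:20, 18:10–18:30.
That's 3 windows.

3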